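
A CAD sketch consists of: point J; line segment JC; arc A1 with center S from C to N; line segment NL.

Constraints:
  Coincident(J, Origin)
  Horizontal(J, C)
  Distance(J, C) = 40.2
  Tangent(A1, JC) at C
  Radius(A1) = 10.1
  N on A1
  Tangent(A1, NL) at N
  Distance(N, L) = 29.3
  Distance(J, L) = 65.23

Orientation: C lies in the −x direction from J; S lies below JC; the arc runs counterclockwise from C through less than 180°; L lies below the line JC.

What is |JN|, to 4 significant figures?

51.11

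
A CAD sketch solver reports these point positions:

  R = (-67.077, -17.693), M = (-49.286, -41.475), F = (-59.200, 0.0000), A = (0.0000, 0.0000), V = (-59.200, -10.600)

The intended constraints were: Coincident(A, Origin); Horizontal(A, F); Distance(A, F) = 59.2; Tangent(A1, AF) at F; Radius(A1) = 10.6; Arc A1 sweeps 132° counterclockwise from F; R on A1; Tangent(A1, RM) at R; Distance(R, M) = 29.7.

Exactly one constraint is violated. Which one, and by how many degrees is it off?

Tangent(A1, RM) at R — off by 5.20°.

A = (0.00, 0.00) ✓; A.y = 0.00, F.y = 0.00 ✓; |AF| = 59.20 ✓; ∠(VF, FA) = 90.00° ✓; |VF| = 10.60 ✓; bearing(V→R) − bearing(V→F) = 132.0° ✓; |VR| = 10.60 ✓; ∠(VR, RM) = 95.20° ✗; |RM| = 29.70 ✓.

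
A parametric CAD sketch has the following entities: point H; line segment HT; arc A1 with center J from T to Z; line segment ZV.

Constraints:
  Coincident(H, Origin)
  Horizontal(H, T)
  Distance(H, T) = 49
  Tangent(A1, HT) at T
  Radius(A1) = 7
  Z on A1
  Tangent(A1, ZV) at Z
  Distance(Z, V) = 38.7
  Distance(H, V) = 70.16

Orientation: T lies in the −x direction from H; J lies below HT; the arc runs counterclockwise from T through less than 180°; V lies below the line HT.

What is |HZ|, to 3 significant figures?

56.5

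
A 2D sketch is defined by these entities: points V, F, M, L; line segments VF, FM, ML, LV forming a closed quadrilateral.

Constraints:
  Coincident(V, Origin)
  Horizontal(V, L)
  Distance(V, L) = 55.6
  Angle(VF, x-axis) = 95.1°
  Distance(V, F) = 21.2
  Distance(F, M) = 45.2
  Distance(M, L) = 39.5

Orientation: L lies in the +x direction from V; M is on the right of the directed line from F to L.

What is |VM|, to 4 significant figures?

27.39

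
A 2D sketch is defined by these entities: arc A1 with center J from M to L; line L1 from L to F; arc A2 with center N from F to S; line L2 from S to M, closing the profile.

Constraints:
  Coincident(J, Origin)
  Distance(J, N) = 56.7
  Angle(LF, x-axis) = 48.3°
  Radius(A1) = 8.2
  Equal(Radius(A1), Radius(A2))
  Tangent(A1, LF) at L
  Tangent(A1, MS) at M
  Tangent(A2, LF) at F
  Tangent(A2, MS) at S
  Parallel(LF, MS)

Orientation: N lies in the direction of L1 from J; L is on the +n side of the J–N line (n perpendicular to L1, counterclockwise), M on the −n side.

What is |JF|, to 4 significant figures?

57.29

The slot axis is L1's direction at 48.3°, so u = (cos 48.3°, sin 48.3°) = (0.6652, 0.7466) and n = (−sin 48.3°, cos 48.3°) = (-0.7466, 0.6652). J is at the origin and N lies 56.7 along u from J, so N = 56.7·u = (37.72, 42.33). Tangency of A1 to both parallel lines with radius 8.2 puts L and M at J ± 8.2·n: L = (-6.122, 5.455), M = (6.122, -5.455). Equal radii place F and S the same way about N: F = N + 8.2·n = (31.60, 47.79), S = N − 8.2·n = (43.84, 36.88). Then |JF| = |F − J| = 57.29.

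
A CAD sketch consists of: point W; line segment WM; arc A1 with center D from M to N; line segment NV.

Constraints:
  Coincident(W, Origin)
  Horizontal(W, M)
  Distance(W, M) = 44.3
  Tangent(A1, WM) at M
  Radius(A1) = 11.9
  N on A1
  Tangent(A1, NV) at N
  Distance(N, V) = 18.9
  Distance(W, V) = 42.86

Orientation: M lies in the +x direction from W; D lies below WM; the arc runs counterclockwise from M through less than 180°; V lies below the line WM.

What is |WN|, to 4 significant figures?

34.23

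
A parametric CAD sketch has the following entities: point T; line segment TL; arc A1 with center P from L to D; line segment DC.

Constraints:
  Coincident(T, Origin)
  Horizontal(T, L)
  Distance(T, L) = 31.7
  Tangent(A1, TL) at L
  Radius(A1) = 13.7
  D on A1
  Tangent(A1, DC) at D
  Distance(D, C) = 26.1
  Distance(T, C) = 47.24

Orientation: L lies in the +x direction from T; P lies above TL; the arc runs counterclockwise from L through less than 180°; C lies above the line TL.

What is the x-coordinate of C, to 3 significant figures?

22.3

Checks: T = (0.00, 0.00) ✓; |TL| = 31.70 ✓; |PD| = 13.70 ✓; ∠(PD, DC) = 90.00° ✓; |DC| = 26.10 ✓; |TC| = 47.24 ✓.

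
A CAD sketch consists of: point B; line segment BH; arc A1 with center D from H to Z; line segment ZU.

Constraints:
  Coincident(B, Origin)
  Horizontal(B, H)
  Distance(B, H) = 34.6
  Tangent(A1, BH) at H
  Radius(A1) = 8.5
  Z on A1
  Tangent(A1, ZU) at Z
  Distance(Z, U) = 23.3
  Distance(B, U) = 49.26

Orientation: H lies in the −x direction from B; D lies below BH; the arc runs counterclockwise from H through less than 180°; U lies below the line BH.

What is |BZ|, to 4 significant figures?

44.12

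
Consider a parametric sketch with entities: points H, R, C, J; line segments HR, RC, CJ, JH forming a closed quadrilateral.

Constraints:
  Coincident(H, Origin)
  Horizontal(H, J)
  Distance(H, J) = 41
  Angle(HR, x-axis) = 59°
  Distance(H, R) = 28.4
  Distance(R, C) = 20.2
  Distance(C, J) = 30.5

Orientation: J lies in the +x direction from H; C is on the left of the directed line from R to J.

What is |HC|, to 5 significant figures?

45.228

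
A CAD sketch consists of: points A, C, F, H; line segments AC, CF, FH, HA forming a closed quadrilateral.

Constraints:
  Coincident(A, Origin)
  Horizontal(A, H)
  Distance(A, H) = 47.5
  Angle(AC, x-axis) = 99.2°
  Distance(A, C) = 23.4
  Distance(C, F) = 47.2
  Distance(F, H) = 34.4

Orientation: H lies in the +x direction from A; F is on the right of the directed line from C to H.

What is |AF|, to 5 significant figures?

26.190

Checks: |CF| = 47.20 ✓; |FH| = 34.40 ✓.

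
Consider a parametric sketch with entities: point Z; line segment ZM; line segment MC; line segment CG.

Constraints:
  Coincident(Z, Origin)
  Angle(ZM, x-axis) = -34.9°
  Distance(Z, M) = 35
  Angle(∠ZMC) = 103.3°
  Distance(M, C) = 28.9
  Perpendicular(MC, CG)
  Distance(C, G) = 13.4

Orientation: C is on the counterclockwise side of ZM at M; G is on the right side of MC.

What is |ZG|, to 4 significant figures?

60.15

Z is at the origin; ZM runs at -34.9° with length 35.0, so M = 35.0·(cos -34.9°, sin -34.9°) = (28.71, -20.03). ∠ZMC = 103.3°, so MC runs at -34.9° + (180° − 103.3°) = 41.80° from the x-axis; with |MC| = 28.9, C = M + 28.9·(cos 41.80°, sin 41.80°) = (50.25, -0.7623). MC ⟂ CG; with |CG| = 13.4 on the right of MC, G = C + 13.4·(0.6665, -0.7455) = (59.18, -10.75). Then |ZG| = |G − Z| = 60.15.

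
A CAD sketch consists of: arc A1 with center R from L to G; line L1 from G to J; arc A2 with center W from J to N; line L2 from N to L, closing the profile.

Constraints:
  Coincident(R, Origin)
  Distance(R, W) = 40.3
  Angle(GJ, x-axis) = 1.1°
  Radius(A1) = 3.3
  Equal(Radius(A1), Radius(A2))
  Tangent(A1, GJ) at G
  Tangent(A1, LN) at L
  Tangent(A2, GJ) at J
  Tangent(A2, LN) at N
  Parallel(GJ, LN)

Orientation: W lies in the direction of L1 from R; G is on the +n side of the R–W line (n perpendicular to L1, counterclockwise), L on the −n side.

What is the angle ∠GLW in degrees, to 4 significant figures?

85.32°

The slot axis is L1's direction at 1.1°, so u = (cos 1.1°, sin 1.1°) = (0.9998, 0.01920) and n = (−sin 1.1°, cos 1.1°) = (-0.01920, 0.9998). R is at the origin and W lies 40.3 along u from R, so W = 40.3·u = (40.29, 0.7737). Tangency of A1 to both parallel lines with radius 3.3 puts G and L at R ± 3.3·n: G = (-0.06335, 3.299), L = (0.06335, -3.299). Then cos ∠GLW = LG·LW / (|LG||LW|), giving 85.32°.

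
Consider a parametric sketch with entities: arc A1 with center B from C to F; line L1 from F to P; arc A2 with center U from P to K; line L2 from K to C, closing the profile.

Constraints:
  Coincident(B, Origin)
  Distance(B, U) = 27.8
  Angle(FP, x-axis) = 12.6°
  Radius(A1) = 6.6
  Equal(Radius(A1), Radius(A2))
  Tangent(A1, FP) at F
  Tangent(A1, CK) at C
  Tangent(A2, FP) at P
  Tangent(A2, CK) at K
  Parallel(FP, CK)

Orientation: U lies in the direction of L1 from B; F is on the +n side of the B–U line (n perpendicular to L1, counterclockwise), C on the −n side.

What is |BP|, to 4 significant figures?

28.57

The slot axis is L1's direction at 12.6°, so u = (cos 12.6°, sin 12.6°) = (0.9759, 0.2181) and n = (−sin 12.6°, cos 12.6°) = (-0.2181, 0.9759). B is at the origin and U lies 27.8 along u from B, so U = 27.8·u = (27.13, 6.064). Tangency of A1 to both parallel lines with radius 6.6 puts F and C at B ± 6.6·n: F = (-1.440, 6.441), C = (1.440, -6.441). Equal radii place P and K the same way about U: P = U + 6.6·n = (25.69, 12.51), K = U − 6.6·n = (28.57, -0.3767). Then |BP| = |P − B| = 28.57.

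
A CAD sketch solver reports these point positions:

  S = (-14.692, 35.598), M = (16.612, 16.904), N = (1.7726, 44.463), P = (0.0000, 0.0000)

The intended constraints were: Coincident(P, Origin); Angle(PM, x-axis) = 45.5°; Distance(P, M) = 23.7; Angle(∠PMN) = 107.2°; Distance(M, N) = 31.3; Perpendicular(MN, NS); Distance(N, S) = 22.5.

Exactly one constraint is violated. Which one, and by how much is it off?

Distance(N, S) = 22.5 — off by 3.80.

P = (0.00, 0.00) ✓; PM at 45.50° ✓; |PM| = 23.70 ✓; ∠PMN = 107.2° ✓; |MN| = 31.30 ✓; ∠(MN, NS) = 90.00° ✓; |NS| = 18.70 ✗.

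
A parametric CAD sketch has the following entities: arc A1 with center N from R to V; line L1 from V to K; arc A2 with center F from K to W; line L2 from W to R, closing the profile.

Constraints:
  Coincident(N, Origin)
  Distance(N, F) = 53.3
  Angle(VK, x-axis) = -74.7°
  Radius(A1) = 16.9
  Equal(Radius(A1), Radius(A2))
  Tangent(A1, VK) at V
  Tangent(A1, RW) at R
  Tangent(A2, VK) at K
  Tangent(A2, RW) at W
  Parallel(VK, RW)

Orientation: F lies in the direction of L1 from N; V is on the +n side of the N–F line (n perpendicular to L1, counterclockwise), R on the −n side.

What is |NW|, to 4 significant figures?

55.92

Tangency of A1 to both parallel lines with radius 16.9 puts V and R at N ± 16.9·n: V = (16.30, 4.459), R = (-16.30, -4.459). Equal radii place K and W the same way about F: K = F + 16.9·n = (30.37, -46.95), W = F − 16.9·n = (-2.237, -55.87). Then |NW| = |W − N| = 55.92.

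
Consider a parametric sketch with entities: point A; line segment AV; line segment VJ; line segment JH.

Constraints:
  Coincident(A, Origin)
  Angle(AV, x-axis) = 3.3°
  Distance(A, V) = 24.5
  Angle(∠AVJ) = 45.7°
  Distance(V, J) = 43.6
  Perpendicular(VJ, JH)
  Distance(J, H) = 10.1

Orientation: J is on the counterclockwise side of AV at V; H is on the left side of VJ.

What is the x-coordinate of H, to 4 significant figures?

-14.55

∠AVJ = 45.7°, so VJ runs at 3.3° + (180° − 45.7°) = 137.6° from the x-axis; with |VJ| = 43.6, J = V + 43.6·(cos 137.6°, sin 137.6°) = (-7.737, 30.81). The perpendicularity gives JH at right angles to VJ; with |JH| = 10.1 on the left of VJ, H = J + 10.1·(-0.6743, -0.7385) = (-14.55, 23.35). So H.x = -14.55.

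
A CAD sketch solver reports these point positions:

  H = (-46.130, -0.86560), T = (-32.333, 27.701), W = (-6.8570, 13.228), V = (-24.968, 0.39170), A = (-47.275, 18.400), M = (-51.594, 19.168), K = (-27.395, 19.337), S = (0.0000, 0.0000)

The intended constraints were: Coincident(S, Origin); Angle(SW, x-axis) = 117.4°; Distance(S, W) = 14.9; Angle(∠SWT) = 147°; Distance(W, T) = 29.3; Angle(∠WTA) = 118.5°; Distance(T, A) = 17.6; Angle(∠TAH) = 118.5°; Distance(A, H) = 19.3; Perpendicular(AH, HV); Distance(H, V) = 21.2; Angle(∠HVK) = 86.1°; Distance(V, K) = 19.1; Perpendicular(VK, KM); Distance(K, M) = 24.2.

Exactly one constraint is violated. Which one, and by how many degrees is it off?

Perpendicular(VK, KM) — off by 6.90°.

S = (0.00, 0.00) ✓; SW at 117.4° ✓; |SW| = 14.90 ✓; ∠SWT = 147.0° ✓; |WT| = 29.30 ✓; ∠WTA = 118.5° ✓; |TA| = 17.60 ✓; ∠TAH = 118.5° ✓; |AH| = 19.30 ✓; ∠(AH, HV) = 90.00° ✓; |HV| = 21.20 ✓; ∠HVK = 86.10° ✓; |VK| = 19.10 ✓; ∠(VK, KM) = 83.10° ✗; |KM| = 24.20 ✓.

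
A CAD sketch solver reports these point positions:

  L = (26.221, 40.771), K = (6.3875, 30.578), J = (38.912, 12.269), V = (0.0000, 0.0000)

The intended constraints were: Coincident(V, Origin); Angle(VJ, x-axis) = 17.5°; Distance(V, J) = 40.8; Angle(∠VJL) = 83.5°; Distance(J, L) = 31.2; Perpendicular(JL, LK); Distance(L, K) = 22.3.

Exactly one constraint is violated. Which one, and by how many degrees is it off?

Perpendicular(JL, LK) — off by 3.20°.

V = (0.00, 0.00) ✓; VJ at 17.50° ✓; |VJ| = 40.80 ✓; ∠VJL = 83.50° ✓; |JL| = 31.20 ✓; ∠(JL, LK) = 93.20° ✗; |LK| = 22.30 ✓.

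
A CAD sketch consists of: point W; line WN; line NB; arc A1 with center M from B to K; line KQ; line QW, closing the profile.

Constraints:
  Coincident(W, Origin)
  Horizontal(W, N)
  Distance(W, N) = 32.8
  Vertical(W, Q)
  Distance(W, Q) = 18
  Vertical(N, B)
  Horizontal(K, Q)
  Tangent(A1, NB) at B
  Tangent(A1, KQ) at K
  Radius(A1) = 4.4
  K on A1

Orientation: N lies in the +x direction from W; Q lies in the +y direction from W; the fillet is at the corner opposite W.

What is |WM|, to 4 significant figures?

31.49

W is at the origin; W and N share the same y with |WN| = 32.8 and N on the +x side, so N = (32.80, 0.000). WQ is vertical with |WQ| = 18.0 and Q on the +y side, so Q = (0.000, 18.00). The virtual corner opposite W is at (32.80, 18.00). Since A1 is tangent to NB there, MB ⟂ NB and tangency of A1 to KQ means the radius MK is perpendicular to KQ, with radius 4.4, so the center M sits 4.4 in from both sides at M = (28.40, 13.60). Then |WM| = |M − W| = 31.49.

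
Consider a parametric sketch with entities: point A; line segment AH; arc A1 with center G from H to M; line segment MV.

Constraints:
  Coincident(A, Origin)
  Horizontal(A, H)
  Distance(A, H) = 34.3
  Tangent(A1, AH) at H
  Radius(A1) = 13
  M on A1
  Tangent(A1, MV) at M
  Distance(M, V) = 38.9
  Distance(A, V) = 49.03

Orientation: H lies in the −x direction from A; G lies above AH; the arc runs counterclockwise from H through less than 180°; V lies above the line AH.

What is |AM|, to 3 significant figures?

23.8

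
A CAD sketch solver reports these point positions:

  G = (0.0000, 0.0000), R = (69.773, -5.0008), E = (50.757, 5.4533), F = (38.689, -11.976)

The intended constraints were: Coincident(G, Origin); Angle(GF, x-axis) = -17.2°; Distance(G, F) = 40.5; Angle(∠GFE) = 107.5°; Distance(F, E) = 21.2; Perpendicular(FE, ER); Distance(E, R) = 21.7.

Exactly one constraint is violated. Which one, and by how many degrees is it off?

Perpendicular(FE, ER) — off by 5.90°.

G = (0.00, 0.00) ✓; GF at -17.20° ✓; |GF| = 40.50 ✓; ∠GFE = 107.5° ✓; |FE| = 21.20 ✓; ∠(FE, ER) = 84.10° ✗; |ER| = 21.70 ✓.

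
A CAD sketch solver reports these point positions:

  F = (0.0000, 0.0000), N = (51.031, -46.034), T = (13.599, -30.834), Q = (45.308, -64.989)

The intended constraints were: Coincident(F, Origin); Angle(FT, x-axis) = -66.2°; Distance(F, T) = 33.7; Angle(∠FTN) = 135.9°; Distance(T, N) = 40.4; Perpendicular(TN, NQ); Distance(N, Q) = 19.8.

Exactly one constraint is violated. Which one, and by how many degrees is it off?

Perpendicular(TN, NQ) — off by 5.30°.

F = (0.00, 0.00) ✓; FT at -66.20° ✓; |FT| = 33.70 ✓; ∠FTN = 135.9° ✓; |TN| = 40.40 ✓; ∠(TN, NQ) = 84.70° ✗; |NQ| = 19.80 ✓.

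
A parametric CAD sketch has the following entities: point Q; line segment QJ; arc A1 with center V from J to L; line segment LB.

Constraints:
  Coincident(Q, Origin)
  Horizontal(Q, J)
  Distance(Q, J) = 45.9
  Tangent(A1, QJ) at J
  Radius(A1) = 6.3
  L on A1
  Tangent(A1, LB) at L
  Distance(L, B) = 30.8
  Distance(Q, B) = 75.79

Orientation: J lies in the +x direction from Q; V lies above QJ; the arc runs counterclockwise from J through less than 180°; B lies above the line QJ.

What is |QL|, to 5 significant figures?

50.450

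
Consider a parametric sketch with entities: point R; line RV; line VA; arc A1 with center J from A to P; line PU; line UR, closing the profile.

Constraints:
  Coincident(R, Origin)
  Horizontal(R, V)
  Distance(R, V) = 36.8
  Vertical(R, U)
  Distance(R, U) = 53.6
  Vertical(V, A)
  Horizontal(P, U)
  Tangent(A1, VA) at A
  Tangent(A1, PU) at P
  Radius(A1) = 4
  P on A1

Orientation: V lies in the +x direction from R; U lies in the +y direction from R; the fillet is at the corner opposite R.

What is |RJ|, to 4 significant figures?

59.46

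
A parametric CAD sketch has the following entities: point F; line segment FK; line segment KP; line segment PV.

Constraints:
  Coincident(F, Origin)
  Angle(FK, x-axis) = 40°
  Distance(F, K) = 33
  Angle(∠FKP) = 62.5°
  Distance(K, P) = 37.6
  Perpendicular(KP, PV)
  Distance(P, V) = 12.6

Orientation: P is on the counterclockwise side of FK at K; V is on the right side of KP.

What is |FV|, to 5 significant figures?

47.469

∠FKP = 62.5°, so KP runs at 40.0° + (180° − 62.5°) = 157.50° from the x-axis; with |KP| = 37.6, P = K + 37.6·(cos 157.50°, sin 157.50°) = (-9.4584, 35.601). KP is perpendicular to PV; with |PV| = 12.6 on the right of KP, V = P + 12.6·(0.38268, 0.92388) = (-4.6366, 47.242). Then |FV| = |V − F| = 47.469.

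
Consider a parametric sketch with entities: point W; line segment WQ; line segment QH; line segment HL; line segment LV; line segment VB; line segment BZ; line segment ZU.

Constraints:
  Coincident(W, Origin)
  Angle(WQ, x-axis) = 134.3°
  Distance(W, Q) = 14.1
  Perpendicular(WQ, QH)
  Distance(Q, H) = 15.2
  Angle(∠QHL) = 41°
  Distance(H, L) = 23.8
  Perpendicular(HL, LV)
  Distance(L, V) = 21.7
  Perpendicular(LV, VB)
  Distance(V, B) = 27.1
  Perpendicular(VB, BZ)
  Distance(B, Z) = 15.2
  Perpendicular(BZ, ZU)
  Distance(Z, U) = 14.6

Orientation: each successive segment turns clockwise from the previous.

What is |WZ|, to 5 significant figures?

25.069

W is at the origin; WQ runs at 134.3° with length 14.1, so Q = (-9.8477, 10.091). WQ ⟂ QH, so QH runs at 44.300°; with |QH| = 15.2, H = (1.0309, 20.707). ∠QHL = 41.0° gives HL at -94.700° from the x-axis; with |HL| = 23.8, L = (-0.91926, -3.0128). The perpendicularity gives LV at right angles to HL, so LV runs at 175.30°; with |LV| = 21.7, V = (-22.546, -1.2347). LV ⟂ VB, so VB runs at 85.300°; with |VB| = 27.1, B = (-20.326, 25.774). VB is perpendicular to BZ, so BZ runs at -4.7000°; with |BZ| = 15.2, Z = (-5.1769, 24.529). Then |WZ| = |Z − W| = 25.069.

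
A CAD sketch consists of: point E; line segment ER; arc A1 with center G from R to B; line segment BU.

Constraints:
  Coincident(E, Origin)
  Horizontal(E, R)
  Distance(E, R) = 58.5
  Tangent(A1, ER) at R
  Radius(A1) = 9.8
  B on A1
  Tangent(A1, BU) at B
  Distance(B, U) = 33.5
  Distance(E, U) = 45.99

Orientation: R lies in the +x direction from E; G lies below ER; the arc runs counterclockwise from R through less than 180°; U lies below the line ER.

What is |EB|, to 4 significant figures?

50.44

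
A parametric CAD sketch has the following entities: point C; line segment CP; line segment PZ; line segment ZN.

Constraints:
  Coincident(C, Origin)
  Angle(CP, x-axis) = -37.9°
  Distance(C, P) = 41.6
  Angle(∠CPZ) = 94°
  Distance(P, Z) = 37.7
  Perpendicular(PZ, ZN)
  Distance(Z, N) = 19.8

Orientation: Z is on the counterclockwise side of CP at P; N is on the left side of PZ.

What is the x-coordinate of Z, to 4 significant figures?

58.00

C is at the origin; CP runs at -37.9° with length 41.6, so P = 41.6·(cos -37.9°, sin -37.9°) = (32.83, -25.55). ∠CPZ = 94.0°, so PZ runs at -37.9° + (180° − 94.0°) = 48.10° from the x-axis; with |PZ| = 37.7, Z = P + 37.7·(cos 48.10°, sin 48.10°) = (58.00, 2.506). So Z.x = 58.00.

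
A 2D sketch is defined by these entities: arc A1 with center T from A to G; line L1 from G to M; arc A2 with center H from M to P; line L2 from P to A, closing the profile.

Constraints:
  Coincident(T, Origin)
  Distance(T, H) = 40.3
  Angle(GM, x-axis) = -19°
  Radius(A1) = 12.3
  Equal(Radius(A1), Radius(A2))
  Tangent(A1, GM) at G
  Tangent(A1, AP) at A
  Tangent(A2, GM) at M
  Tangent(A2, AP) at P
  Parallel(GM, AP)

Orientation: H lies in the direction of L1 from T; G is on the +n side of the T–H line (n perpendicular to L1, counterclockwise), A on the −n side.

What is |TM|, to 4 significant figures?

42.14

Tangency of A1 to both parallel lines with radius 12.3 puts G and A at T ± 12.3·n: G = (4.004, 11.63), A = (-4.004, -11.63). Equal radii place M and P the same way about H: M = H + 12.3·n = (42.11, -1.491), P = H − 12.3·n = (34.10, -24.75). Then |TM| = |M − T| = 42.14.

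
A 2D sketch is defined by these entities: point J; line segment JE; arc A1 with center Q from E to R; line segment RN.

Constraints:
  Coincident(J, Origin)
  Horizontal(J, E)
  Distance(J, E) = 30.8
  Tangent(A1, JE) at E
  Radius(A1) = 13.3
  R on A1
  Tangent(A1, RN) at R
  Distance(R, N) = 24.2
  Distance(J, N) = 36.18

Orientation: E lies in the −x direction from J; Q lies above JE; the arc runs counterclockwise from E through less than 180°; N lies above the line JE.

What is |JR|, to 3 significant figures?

20.6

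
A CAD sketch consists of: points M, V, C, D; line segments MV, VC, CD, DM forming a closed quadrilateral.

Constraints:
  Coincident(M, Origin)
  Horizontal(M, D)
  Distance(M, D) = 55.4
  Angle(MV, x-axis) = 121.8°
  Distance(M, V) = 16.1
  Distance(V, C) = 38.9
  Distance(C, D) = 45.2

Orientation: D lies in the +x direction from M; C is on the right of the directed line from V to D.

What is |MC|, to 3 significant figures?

22.9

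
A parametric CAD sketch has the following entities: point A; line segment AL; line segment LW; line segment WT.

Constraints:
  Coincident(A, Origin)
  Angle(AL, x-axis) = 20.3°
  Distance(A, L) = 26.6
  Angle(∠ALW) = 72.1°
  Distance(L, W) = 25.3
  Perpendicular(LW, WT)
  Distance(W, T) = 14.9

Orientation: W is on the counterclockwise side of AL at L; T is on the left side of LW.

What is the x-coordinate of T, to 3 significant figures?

-2.41

A is at the origin; AL runs at 20.3° with length 26.6, so L = 26.6·(cos 20.3°, sin 20.3°) = (24.9, 9.23). ∠ALW = 72.1°, so LW runs at 20.3° + (180° − 72.1°) = 128° from the x-axis; with |LW| = 25.3, W = L + 25.3·(cos 128°, sin 128°) = (9.30, 29.1). LW ⟂ WT; with |WT| = 14.9 on the left of LW, T = W + 14.9·(-0.786, -0.618) = (-2.41, 19.9). So T.x = -2.41.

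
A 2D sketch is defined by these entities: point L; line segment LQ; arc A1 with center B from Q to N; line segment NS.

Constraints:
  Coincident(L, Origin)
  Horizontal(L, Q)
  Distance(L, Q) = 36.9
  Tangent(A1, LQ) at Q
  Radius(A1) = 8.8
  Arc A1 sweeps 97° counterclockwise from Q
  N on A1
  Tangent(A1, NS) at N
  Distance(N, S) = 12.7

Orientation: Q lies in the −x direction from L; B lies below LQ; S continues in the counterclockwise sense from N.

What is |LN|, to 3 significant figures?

46.7

The tangent condition forces BQ to be normal to LQ, so B = Q + (0, -8.8) = (-36.9, -8.80). On A1, Q sits at bearing 90° from B; a 97° counterclockwise sweep puts N at bearing 187°, so N = B + 8.8·(cos 187°, sin 187°) = (-45.6, -9.87). Then |LN| = |N − L| = 46.7.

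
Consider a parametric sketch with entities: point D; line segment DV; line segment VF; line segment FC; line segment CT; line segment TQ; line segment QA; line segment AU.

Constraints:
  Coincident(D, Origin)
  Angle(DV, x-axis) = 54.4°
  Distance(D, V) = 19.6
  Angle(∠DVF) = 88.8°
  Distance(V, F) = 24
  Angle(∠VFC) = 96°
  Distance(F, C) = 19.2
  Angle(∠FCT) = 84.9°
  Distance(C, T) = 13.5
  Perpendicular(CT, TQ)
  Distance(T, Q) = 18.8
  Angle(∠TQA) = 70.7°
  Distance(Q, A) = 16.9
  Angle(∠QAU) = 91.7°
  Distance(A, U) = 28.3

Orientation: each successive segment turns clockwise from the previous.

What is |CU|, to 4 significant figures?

15.06

∠TQA = 70.7° gives QA at -55.20° from the x-axis; with |QA| = 16.9, A = (30.53, -5.664). ∠QAU = 91.7° gives AU at -143.5° from the x-axis; with |AU| = 28.3, U = (7.780, -22.50). Then |CU| = |U − C| = 15.06.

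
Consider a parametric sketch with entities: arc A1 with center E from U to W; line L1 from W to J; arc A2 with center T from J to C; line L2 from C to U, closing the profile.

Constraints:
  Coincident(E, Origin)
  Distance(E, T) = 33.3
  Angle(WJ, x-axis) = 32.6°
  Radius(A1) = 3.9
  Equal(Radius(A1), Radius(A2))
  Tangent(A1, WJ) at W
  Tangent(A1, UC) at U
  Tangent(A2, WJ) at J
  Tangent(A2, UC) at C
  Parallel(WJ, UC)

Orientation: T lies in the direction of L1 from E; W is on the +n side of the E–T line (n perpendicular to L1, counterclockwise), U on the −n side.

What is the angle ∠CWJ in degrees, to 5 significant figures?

13.183°

The slot axis is L1's direction at 32.6°, so u = (cos 32.6°, sin 32.6°) = (0.84245, 0.53877) and n = (−sin 32.6°, cos 32.6°) = (-0.53877, 0.84245). E is at the origin and T lies 33.3 along u from E, so T = 33.3·u = (28.054, 17.941). Tangency of A1 to both parallel lines with radius 3.9 puts W and U at E ± 3.9·n: W = (-2.1012, 3.2856), U = (2.1012, -3.2856). Equal radii place J and C the same way about T: J = T + 3.9·n = (25.952, 21.227), C = T − 3.9·n = (30.155, 14.656). Then cos ∠CWJ = WC·WJ / (|WC||WJ|), giving 13.183°.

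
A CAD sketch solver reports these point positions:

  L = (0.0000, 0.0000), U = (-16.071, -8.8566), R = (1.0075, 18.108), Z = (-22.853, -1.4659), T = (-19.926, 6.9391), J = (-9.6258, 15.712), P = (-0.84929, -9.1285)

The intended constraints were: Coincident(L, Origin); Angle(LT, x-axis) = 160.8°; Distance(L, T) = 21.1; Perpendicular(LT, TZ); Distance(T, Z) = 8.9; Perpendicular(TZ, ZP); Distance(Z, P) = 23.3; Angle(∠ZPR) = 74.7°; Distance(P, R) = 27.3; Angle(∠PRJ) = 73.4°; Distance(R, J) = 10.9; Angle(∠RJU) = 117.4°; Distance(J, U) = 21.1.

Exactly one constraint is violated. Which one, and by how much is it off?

Distance(J, U) = 21.1 — off by 4.30.

L = (0.00, 0.00) ✓; LT at 160.8° ✓; |LT| = 21.10 ✓; ∠(LT, TZ) = 90.00° ✓; |TZ| = 8.900 ✓; ∠(TZ, ZP) = 90.00° ✓; |ZP| = 23.30 ✓; ∠ZPR = 74.70° ✓; |PR| = 27.30 ✓; ∠PRJ = 73.40° ✓; |RJ| = 10.90 ✓; ∠RJU = 117.4° ✓; |JU| = 25.40 ✗.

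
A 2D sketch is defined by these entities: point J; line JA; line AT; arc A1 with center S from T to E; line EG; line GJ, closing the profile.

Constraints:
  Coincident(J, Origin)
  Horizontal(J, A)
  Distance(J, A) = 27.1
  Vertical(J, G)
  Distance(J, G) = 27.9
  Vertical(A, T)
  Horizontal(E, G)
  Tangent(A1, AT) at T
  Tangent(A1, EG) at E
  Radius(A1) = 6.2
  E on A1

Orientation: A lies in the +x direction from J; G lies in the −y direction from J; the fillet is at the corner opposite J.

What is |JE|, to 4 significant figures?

34.86

J is at the origin; J and A share the same y with |JA| = 27.1 and A on the +x side, so A = (27.10, 0.000). JG is vertical with |JG| = 27.9 and G on the −y side, so G = (0.000, -27.90). The virtual corner opposite J is at (27.10, -27.90). The tangent condition forces ST to be normal to AT and A1 meets EG tangentially, so SE is at right angles to EG, with radius 6.2, so the center S sits 6.2 in from both sides at S = (20.90, -21.70). That places the tangent points at T = (27.10, -21.70) on AT and E = (20.90, -27.90) on EG. Then |JE| = |E − J| = 34.86.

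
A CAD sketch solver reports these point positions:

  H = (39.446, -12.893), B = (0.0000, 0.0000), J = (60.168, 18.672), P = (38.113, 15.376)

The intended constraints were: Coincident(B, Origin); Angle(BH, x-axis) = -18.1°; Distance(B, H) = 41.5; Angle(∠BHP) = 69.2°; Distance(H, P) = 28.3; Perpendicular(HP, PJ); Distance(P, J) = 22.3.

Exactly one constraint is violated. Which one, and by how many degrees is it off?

Perpendicular(HP, PJ) — off by 5.80°.

B = (0.00, 0.00) ✓; BH at -18.10° ✓; |BH| = 41.50 ✓; ∠BHP = 69.20° ✓; |HP| = 28.30 ✓; ∠(HP, PJ) = 84.20° ✗; |PJ| = 22.30 ✓.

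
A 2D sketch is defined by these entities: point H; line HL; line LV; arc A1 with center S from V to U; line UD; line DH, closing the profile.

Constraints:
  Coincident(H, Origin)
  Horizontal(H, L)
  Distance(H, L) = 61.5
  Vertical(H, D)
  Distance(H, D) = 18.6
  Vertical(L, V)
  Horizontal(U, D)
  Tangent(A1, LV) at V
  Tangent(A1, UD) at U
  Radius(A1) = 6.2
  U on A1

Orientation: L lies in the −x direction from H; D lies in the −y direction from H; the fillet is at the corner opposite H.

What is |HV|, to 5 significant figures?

62.738

H is at the origin; HL is horizontal with |HL| = 61.5 and L on the −x side, so L = (-61.500, 0.0000). HD is vertical with |HD| = 18.6 and D on the −y side, so D = (0.0000, -18.600). The virtual corner opposite H is at (-61.500, -18.600). Since A1 is tangent to LV there, SV ⟂ LV and A1 meets UD tangentially, so SU is at right angles to UD, with radius 6.2, so the center S sits 6.2 in from both sides at S = (-55.300, -12.400). That places the tangent points at V = (-61.500, -12.400) on LV and U = (-55.300, -18.600) on UD. Then |HV| = |V − H| = 62.738.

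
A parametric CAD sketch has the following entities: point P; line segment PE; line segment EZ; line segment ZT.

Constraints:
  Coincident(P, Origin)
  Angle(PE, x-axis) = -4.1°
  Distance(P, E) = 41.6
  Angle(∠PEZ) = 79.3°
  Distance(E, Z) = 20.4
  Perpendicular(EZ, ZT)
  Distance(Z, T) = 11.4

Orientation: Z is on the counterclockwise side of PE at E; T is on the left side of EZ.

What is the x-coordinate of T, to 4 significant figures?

27.82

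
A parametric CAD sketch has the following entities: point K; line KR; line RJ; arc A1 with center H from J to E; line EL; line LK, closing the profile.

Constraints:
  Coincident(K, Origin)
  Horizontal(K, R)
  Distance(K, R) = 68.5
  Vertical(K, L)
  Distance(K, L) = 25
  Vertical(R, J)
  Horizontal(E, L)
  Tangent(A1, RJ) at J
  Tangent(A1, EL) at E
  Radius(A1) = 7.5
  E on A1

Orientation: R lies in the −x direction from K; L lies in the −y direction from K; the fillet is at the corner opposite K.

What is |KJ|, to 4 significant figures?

70.70

K is at the origin; K and R share the same y with |KR| = 68.5 and R on the −x side, so R = (-68.50, 0.000). KL is vertical with |KL| = 25.0 and L on the −y side, so L = (0.000, -25.00). The virtual corner opposite K is at (-68.50, -25.00). A1 meets RJ tangentially, so HJ is at right angles to RJ and tangency of A1 to EL means the radius HE is perpendicular to EL, with radius 7.5, so the center H sits 7.5 in from both sides at H = (-61.00, -17.50). That places the tangent points at J = (-68.50, -17.50) on RJ and E = (-61.00, -25.00) on EL. Then |KJ| = |J − K| = 70.70.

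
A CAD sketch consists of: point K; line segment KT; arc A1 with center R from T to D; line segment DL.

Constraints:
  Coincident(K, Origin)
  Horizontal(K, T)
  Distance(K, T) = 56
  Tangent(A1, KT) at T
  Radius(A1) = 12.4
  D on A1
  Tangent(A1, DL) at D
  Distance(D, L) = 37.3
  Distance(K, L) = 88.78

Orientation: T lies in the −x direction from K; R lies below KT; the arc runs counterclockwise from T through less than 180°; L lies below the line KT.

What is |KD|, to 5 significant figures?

68.860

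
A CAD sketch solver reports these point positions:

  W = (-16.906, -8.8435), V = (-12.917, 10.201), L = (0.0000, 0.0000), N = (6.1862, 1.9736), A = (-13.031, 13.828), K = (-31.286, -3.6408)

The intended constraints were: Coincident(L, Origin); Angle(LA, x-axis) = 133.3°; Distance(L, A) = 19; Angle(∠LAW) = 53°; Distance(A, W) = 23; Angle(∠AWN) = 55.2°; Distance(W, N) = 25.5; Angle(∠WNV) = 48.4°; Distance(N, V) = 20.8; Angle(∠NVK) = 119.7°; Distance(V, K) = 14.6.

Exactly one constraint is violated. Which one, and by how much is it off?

Distance(V, K) = 14.6 — off by 8.40.

L = (0.00, 0.00) ✓; LA at 133.3° ✓; |LA| = 19.00 ✓; ∠LAW = 53.00° ✓; |AW| = 23.00 ✓; ∠AWN = 55.20° ✓; |WN| = 25.50 ✓; ∠WNV = 48.40° ✓; |NV| = 20.80 ✓; ∠NVK = 119.7° ✓; |VK| = 23.00 ✗.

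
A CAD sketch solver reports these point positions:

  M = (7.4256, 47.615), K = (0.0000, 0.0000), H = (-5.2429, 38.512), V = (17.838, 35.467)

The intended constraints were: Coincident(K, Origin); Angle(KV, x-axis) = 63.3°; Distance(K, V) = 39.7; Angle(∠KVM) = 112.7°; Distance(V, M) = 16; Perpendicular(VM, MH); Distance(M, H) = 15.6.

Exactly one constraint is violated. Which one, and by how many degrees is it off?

Perpendicular(VM, MH) — off by 4.90°.

K = (0.00, 0.00) ✓; KV at 63.30° ✓; |KV| = 39.70 ✓; ∠KVM = 112.7° ✓; |VM| = 16.00 ✓; ∠(VM, MH) = 85.10° ✗; |MH| = 15.60 ✓.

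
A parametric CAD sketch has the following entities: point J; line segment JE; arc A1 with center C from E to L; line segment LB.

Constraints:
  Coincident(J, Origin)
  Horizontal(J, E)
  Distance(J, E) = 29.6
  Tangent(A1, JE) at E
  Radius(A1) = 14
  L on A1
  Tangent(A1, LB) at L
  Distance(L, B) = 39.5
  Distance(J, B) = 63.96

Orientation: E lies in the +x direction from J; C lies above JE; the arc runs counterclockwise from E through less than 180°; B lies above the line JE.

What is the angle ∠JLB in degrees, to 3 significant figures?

95.5°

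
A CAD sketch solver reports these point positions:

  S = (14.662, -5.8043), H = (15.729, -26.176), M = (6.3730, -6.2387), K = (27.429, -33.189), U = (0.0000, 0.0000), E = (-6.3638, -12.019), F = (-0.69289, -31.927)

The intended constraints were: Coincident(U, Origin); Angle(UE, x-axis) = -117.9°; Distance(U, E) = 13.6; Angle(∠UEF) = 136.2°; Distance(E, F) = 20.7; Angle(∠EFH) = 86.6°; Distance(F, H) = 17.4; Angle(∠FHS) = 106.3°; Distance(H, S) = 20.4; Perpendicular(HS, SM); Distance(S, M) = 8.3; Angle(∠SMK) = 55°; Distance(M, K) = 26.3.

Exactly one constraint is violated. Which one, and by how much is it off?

Distance(M, K) = 26.3 — off by 7.90.

U = (0.00, 0.00) ✓; UE at -117.9° ✓; |UE| = 13.60 ✓; ∠UEF = 136.2° ✓; |EF| = 20.70 ✓; ∠EFH = 86.60° ✓; |FH| = 17.40 ✓; ∠FHS = 106.3° ✓; |HS| = 20.40 ✓; ∠(HS, SM) = 90.00° ✓; |SM| = 8.300 ✓; ∠SMK = 55.00° ✓; |MK| = 34.20 ✗.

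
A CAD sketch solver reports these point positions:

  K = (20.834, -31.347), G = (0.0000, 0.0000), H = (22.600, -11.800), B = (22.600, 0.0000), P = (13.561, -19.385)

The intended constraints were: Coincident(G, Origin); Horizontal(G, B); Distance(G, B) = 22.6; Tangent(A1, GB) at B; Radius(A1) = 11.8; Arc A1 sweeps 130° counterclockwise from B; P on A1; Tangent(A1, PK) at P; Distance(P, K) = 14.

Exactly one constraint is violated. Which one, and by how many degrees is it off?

Tangent(A1, PK) at P — off by 8.70°.

G = (0.00, 0.00) ✓; G.y = 0.00, B.y = 0.00 ✓; |GB| = 22.60 ✓; ∠(HB, BG) = 90.00° ✓; |HB| = 11.80 ✓; bearing(H→P) − bearing(H→B) = 130.0° ✓; |HP| = 11.80 ✓; ∠(HP, PK) = 98.70° ✗; |PK| = 14.00 ✓.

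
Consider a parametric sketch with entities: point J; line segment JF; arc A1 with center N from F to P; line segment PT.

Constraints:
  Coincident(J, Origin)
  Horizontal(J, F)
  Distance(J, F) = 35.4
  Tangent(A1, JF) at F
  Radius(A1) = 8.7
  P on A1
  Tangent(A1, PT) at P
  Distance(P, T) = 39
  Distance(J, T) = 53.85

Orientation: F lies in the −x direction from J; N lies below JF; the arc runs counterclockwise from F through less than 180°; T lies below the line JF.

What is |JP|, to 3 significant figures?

45.0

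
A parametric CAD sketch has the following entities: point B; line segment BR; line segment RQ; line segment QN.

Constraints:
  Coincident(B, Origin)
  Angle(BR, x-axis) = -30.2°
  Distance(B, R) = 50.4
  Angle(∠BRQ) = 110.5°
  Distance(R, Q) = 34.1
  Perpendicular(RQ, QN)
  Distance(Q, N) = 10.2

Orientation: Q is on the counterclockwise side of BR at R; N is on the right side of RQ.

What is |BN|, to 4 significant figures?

77.29

∠BRQ = 110.5°, so RQ runs at -30.2° + (180° − 110.5°) = 39.30° from the x-axis; with |RQ| = 34.1, Q = R + 34.1·(cos 39.30°, sin 39.30°) = (69.95, -3.754). RQ ⟂ QN; with |QN| = 10.2 on the right of RQ, N = Q + 10.2·(0.6334, -0.7738) = (76.41, -11.65). Then |BN| = |N − B| = 77.29.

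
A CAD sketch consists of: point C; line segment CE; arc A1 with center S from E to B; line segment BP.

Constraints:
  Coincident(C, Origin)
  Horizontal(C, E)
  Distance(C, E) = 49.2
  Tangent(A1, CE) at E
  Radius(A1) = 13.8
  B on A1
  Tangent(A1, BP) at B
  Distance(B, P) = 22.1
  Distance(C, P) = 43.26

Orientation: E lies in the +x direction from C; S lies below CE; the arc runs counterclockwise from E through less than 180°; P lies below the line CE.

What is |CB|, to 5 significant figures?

37.299

C is at the origin; C and E share the same y with |CE| = 49.2 and E on the +x side, so E = (49.200, 0.0000). A1 meets CE tangentially, so SE is at right angles to CE, so S = E + (0, -13.8) = (49.200, -13.800). Since SB ⟂ BP (tangency), |SP| = √(13.8² + 22.1²) = 26.055 regardless of where B sits on A1. So P lies on both circle(C, 43.26) and circle(S, 26.055); the below-CE intersection is P = (29.881, -31.282). B is the foot of the tangent from P: B = (35.926, -10.025).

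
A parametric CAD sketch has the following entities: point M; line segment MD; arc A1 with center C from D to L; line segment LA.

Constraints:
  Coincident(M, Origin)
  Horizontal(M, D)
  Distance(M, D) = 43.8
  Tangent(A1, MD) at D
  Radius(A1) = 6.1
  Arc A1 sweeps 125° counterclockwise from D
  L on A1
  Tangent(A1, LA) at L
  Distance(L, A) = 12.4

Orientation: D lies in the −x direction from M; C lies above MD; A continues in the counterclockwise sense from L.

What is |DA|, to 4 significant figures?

19.87

On A1, D sits at bearing -90° from C; a 125° counterclockwise sweep puts L at bearing 35°, so L = C + 6.1·(cos 35°, sin 35°) = (-38.80, 9.599). The tangent condition forces CL to be normal to LA, so LA runs along (−sin 35°, cos 35°); with |LA| = 12.4, A = (-45.92, 19.76). Then |DA| = |A − D| = 19.87.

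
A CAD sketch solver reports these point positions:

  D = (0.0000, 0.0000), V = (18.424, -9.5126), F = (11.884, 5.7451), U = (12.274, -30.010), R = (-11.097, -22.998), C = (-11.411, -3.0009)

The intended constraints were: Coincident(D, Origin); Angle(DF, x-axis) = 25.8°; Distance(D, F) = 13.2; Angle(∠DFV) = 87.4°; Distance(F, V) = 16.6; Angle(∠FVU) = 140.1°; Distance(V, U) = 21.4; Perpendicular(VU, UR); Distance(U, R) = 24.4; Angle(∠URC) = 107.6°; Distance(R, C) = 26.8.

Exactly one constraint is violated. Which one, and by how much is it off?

Distance(R, C) = 26.8 — off by 6.80.

D = (0.00, 0.00) ✓; DF at 25.80° ✓; |DF| = 13.20 ✓; ∠DFV = 87.40° ✓; |FV| = 16.60 ✓; ∠FVU = 140.1° ✓; |VU| = 21.40 ✓; ∠(VU, UR) = 90.00° ✓; |UR| = 24.40 ✓; ∠URC = 107.6° ✓; |RC| = 20.00 ✗.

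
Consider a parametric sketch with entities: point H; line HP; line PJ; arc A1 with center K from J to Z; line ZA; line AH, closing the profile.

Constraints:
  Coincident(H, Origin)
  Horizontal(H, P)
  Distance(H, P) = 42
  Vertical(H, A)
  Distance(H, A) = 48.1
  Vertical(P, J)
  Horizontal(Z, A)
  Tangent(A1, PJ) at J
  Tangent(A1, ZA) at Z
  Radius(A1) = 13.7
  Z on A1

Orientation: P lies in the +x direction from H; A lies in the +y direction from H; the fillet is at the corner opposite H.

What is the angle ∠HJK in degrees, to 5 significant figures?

39.319°

The virtual corner opposite H is at (42.000, 48.100). Tangency of A1 to PJ means the radius KJ is perpendicular to PJ and since A1 is tangent to ZA there, KZ ⟂ ZA, with radius 13.7, so the center K sits 13.7 in from both sides at K = (28.300, 34.400). That places the tangent points at J = (42.000, 34.400) on PJ and Z = (28.300, 48.100) on ZA. Then cos ∠HJK = JH·JK / (|JH||JK|), giving 39.319°.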